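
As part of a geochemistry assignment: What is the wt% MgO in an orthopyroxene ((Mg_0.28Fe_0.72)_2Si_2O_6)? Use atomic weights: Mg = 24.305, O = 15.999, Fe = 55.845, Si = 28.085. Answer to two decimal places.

Molar mass of (Mg_0.28Fe_0.72)_2Si_2O_6 = 0.56×24.305 + 1.44×55.845 + 2×28.085 + 6×15.999 = 246.192 g/mol.
Each formula unit contains 0.56 Mg, equivalent to 0.56/1 = 0.5600 mol MgO.
M(MgO) = 1×24.305 + 1×15.999 = 40.304 g/mol.
Mass of MgO per formula unit = 0.5600 × 40.304 = 22.570 g.
MgO wt% = 22.570 / 246.192 × 100 = 9.17%.

9.17 wt%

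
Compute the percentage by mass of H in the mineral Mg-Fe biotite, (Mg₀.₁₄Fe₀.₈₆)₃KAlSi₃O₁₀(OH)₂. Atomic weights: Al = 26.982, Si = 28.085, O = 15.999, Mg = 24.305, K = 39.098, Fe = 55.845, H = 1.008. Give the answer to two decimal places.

0.40 mass %

Molar mass of (Mg₀.₁₄Fe₀.₈₆)₃KAlSi₃O₁₀(OH)₂: 0.42·24.305 + 2.58·55.845 + 1·39.098 + 1·26.982 + 3·28.085 + 12·15.999 + 2·1.008 = 498.627 g/mol.
Mass of H per formula unit: 2 × 1.008 = 2.016 g.
Weight fraction H = 2.016 / 498.627 = 0.0040.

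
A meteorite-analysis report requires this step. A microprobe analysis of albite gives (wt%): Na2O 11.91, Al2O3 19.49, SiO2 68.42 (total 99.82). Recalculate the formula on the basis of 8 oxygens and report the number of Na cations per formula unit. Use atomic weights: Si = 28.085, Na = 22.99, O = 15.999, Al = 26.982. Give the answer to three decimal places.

Na2O (M=61.979): mol = 0.19216; Na = 0.38432, O = 0.19216.
Al2O3 (M=101.961): mol = 0.19115; Al = 0.38230, O = 0.57345.
SiO2 (M=60.083): mol = 1.13876; Si = 1.13876, O = 2.27752.
ΣO = 3.04313; factor = 8/ΣO = 2.62887.
Na apfu = 0.38432 × 2.62887 = 1.010.

1.010 Na apfu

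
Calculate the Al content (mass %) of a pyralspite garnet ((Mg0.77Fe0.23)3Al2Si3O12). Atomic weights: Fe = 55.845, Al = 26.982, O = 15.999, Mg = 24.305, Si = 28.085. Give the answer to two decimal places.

12.70 mass %

M((Mg0.77Fe0.23)3Al2Si3O12) = 424.885 g/mol.
Al contributes 2 × 26.982 = 53.964 g per mole.
53.964/424.885 = 0.1270 → 12.70%.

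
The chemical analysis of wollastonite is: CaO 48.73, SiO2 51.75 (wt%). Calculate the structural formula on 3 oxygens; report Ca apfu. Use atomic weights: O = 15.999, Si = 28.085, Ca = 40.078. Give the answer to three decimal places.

1.006 Ca apfu

CaO (M=56.077): mol = 0.86898; Ca = 0.86898, O = 0.86898.
SiO2 (M=60.083): mol = 0.86131; Si = 0.86131, O = 1.72262.
ΣO = 2.59160; factor = 3/ΣO = 1.15759.
Ca apfu = 0.86898 × 1.15759 = 1.006.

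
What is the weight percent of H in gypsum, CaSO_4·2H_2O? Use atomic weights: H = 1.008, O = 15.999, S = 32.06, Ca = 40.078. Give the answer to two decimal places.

M(CaSO_4·2H_2O) = 172.164 g/mol.
H contributes 4 × 1.008 = 4.032 g per mole.
4.032/172.164 = 0.0234 → 2.34%.

2.34 weight percent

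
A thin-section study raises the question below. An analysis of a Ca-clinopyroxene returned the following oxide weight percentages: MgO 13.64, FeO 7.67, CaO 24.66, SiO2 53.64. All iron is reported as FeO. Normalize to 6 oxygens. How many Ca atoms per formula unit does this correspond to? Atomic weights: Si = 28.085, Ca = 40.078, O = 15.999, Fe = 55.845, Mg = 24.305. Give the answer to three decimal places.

0.988 Ca apfu

MgO: 13.64/40.304 = 0.33843 mol → 0.33843 mol Mg, 0.33843 mol O.
FeO: 7.67/71.844 = 0.10676 mol → 0.10676 mol Fe, 0.10676 mol O.
CaO: 24.66/56.077 = 0.43975 mol → 0.43975 mol Ca, 0.43975 mol O.
SiO2: 53.64/60.083 = 0.89277 mol → 0.89277 mol Si, 1.78554 mol O.
Total oxygen = 2.67048 mol. Normalization factor = 6/2.67048 = 2.24679.
Ca per 6 O = 0.43975 × 2.24679 = 0.988.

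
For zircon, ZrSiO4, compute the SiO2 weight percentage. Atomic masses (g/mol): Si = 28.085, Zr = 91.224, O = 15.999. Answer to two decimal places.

Molar mass of ZrSiO4 = 1*91.224 + 1*28.085 + 4*15.999 = 183.305 g/mol.
Each formula unit contains 1 Si, equivalent to 1/1 = 1.0000 mol SiO2.
M(SiO2) = 1×28.085 + 2×15.999 = 60.083 g/mol.
Mass of SiO2 per formula unit = 1.0000 × 60.083 = 60.083 g.
SiO2 wt% = 60.083 / 183.305 × 100 = 32.78%.

32.78 wt%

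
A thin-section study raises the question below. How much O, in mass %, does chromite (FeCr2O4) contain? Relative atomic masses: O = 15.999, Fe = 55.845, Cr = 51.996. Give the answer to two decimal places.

Formula mass = 1*55.845 + 2*51.996 + 4*15.999 = 223.833 g/mol, of which 63.996 g is O.
So O makes up 63.996/223.833 = 0.2859 of the mass, i.e. 28.59%.

28.59 mass %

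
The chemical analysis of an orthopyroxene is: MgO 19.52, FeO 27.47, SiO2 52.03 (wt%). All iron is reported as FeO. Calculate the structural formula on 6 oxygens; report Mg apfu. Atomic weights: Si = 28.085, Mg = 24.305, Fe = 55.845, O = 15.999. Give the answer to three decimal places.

1.118 Mg apfu

MgO: 19.52/40.304 = 0.48432 mol → 0.48432 mol Mg, 0.48432 mol O.
FeO: 27.47/71.844 = 0.38236 mol → 0.38236 mol Fe, 0.38236 mol O.
SiO2: 52.03/60.083 = 0.86597 mol → 0.86597 mol Si, 1.73194 mol O.
Total oxygen = 2.59862 mol. Normalization factor = 6/2.59862 = 2.30892.
Mg per 6 O = 0.48432 × 2.30892 = 1.118.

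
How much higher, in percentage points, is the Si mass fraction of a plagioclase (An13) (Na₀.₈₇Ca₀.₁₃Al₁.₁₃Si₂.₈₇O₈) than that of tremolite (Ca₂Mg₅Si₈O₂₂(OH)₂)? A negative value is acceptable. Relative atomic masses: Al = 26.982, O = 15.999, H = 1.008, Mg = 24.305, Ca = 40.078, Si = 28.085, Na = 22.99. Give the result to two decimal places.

2.84 percentage points

First mineral: 80.604 g Si in 264.297 g formula = 30.50 wt% Si.
Second mineral: 224.680 g Si in 812.353 g formula = 27.66 wt% Si.
30.50% − 27.66% gives a difference of 2.84 percentage points.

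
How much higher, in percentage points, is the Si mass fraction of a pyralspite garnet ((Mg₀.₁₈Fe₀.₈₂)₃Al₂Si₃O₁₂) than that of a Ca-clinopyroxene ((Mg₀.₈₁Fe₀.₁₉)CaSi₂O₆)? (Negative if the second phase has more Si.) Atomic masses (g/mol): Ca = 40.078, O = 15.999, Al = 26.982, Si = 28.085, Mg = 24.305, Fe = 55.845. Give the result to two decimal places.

-7.71 percentage points

M((Mg₀.₁₈Fe₀.₈₂)₃Al₂Si₃O₁₂) = 480.710 g/mol, so wt% Si = 84.255/480.710 × 100 = 17.53%.
M((Mg₀.₈₁Fe₀.₁₉)CaSi₂O₆) = 222.540 g/mol, so wt% Si = 56.170/222.540 × 100 = 25.24%.
17.53 − 25.24 = -7.71 pp.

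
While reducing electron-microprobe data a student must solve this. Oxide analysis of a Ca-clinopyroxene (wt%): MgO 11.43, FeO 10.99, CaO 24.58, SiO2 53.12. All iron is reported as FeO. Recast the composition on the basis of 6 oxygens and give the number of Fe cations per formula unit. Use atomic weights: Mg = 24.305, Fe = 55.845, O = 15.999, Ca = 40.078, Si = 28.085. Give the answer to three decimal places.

MgO: 11.43/40.304 = 0.28359 mol → 0.28359 mol Mg, 0.28359 mol O.
FeO: 10.99/71.844 = 0.15297 mol → 0.15297 mol Fe, 0.15297 mol O.
CaO: 24.58/56.077 = 0.43833 mol → 0.43833 mol Ca, 0.43833 mol O.
SiO2: 53.12/60.083 = 0.88411 mol → 0.88411 mol Si, 1.76822 mol O.
Total oxygen = 2.64311 mol. Normalization factor = 6/2.64311 = 2.27005.
Fe per 6 O = 0.15297 × 2.27005 = 0.347.

0.347 Fe apfu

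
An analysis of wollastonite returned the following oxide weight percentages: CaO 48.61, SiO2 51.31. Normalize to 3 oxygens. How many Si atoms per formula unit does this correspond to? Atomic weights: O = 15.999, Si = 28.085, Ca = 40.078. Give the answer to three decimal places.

0.995 Si apfu

CaO: 48.61/56.077 = 0.86684 mol → 0.86684 mol Ca, 0.86684 mol O.
SiO2: 51.31/60.083 = 0.85399 mol → 0.85399 mol Si, 1.70798 mol O.
Total oxygen = 2.57482 mol. Normalization factor = 3/2.57482 = 1.16513.
Si per 3 O = 0.85399 × 1.16513 = 0.995.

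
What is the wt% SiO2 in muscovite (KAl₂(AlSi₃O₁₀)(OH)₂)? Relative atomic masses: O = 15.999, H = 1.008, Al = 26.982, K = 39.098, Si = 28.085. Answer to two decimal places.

Formula mass = 398.303 g/mol.
3 Si → 3.0000 mol SiO2 per formula unit; M(SiO2) = 60.083, so SiO2 mass = 180.249 g.
180.249/398.303 × 100 = 45.25 wt%.

45.25 wt%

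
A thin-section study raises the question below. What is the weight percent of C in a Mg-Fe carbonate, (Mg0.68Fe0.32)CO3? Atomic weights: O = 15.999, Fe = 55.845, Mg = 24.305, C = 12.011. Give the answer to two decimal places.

12.72 wt%

Molar mass of (Mg0.68Fe0.32)CO3: 0.68·24.305 + 0.32·55.845 + 1·12.011 + 3·15.999 = 94.406 g/mol.
Mass of C per formula unit: 1 × 12.011 = 12.011 g.
Weight fraction C = 12.011 / 94.406 = 0.1272.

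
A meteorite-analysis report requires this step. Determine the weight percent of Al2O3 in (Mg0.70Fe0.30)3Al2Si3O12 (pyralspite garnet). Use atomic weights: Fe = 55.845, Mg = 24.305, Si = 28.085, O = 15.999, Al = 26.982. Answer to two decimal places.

Formula mass = 431.508 g/mol.
2 Al → 1.0000 mol Al2O3 per formula unit; M(Al2O3) = 101.961, so Al2O3 mass = 101.961 g.
101.961/431.508 × 100 = 23.63 wt%.

23.63 wt%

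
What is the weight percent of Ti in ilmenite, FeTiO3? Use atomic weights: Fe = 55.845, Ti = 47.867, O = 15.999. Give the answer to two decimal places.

Molar mass of FeTiO3: 1*55.845 + 1*47.867 + 3*15.999 = 151.709 g/mol.
Mass of Ti per formula unit: 1 × 47.867 = 47.867 g.
Weight fraction Ti = 47.867 / 151.709 = 0.3155.

31.55 weight percent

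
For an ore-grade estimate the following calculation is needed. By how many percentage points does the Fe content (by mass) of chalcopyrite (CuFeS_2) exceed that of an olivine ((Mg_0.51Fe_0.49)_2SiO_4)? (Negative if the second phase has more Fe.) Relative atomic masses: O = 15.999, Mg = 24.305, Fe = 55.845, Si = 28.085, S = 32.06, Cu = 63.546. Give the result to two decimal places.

-1.46 percentage points

Fe in CuFeS_2: molar mass 183.511 g/mol; 1×55.845 = 55.845 g → 30.43 wt%.
Fe in (Mg_0.51Fe_0.49)_2SiO_4: molar mass 171.600 g/mol; 0.98×55.845 = 54.728 g → 31.89 wt%.
Difference = 30.43 − 31.89 = -1.46 percentage points.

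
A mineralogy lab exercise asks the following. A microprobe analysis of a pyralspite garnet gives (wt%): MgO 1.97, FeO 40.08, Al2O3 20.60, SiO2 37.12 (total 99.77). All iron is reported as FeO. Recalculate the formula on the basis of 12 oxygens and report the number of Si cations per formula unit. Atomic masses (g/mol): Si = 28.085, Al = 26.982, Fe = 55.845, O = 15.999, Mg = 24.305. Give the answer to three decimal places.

MgO (M=40.304): mol = 0.04888; Mg = 0.04888, O = 0.04888.
FeO (M=71.844): mol = 0.55788; Fe = 0.55788, O = 0.55788.
Al2O3 (M=101.961): mol = 0.20204; Al = 0.40408, O = 0.60612.
SiO2 (M=60.083): mol = 0.61781; Si = 0.61781, O = 1.23562.
ΣO = 2.44850; factor = 12/ΣO = 4.90096.
Si apfu = 0.61781 × 4.90096 = 3.028.

3.028 Si apfu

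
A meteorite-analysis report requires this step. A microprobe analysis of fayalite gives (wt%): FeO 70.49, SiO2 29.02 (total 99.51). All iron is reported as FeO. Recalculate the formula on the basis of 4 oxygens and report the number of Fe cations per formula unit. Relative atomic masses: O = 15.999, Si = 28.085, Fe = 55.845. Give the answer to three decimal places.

2.016 Fe apfu

FeO (M=71.844): mol = 0.98115; Fe = 0.98115, O = 0.98115.
SiO2 (M=60.083): mol = 0.48300; Si = 0.48300, O = 0.96600.
ΣO = 1.94715; factor = 4/ΣO = 2.05428.
Fe apfu = 0.98115 × 2.05428 = 2.016.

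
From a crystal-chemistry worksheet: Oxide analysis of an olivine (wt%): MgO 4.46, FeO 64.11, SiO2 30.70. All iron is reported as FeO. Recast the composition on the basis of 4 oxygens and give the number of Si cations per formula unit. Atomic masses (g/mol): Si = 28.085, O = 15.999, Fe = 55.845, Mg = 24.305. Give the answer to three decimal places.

1.009 Si apfu

4.46 wt% MgO ÷ 40.304 g/mol = 0.11066 mol, giving 0.11066 Mg and 0.11066 O.
64.11 wt% FeO ÷ 71.844 g/mol = 0.89235 mol, giving 0.89235 Fe and 0.89235 O.
30.70 wt% SiO2 ÷ 60.083 g/mol = 0.51096 mol, giving 0.51096 Si and 1.02192 O.
Oxygen sums to 2.02493; scaling by 4/2.02493 = 1.97538 puts the formula on 4 O.
Si: 0.51096 × 1.97538 = 1.009 atoms per formula unit.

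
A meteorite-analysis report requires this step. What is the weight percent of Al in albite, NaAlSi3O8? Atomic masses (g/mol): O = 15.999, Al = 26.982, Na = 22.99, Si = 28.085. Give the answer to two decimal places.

10.29 mass %

M(NaAlSi3O8) = 262.219 g/mol.
Al contributes 1 × 26.982 = 26.982 g per mole.
26.982/262.219 = 0.1029 → 10.29%.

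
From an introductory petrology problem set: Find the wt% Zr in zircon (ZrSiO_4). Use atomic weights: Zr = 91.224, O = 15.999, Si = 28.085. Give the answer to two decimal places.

Molar mass of ZrSiO_4: 1×91.224 + 1×28.085 + 4×15.999 = 183.305 g/mol.
Mass of Zr per formula unit: 1 × 91.224 = 91.224 g.
Weight fraction Zr = 91.224 / 183.305 = 0.4977.

49.77 mass %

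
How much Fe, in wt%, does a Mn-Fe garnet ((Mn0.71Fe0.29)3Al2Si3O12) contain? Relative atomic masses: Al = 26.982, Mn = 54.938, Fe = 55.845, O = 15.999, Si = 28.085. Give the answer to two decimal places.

M((Mn0.71Fe0.29)3Al2Si3O12) = 495.810 g/mol.
Fe contributes 0.87 × 55.845 = 48.585 g per mole.
48.585/495.810 = 0.0980 → 9.80%.

9.80 wt%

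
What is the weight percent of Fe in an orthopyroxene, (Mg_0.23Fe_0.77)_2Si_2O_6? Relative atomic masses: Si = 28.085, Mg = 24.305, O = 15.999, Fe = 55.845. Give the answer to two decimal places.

34.49 weight percent

Molar mass of (Mg_0.23Fe_0.77)_2Si_2O_6: 0.46·24.305 + 1.54·55.845 + 2·28.085 + 6·15.999 = 249.346 g/mol.
Mass of Fe per formula unit: 1.54 × 55.845 = 86.001 g.
Weight fraction Fe = 86.001 / 249.346 = 0.3449.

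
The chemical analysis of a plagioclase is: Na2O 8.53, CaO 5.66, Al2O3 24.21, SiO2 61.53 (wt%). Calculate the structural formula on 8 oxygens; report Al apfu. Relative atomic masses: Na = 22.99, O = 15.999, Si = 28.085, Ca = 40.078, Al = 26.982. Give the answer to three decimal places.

Na2O: 8.53/61.979 = 0.13763 mol → 0.27526 mol Na, 0.13763 mol O.
CaO: 5.66/56.077 = 0.10093 mol → 0.10093 mol Ca, 0.10093 mol O.
Al2O3: 24.21/101.961 = 0.23744 mol → 0.47488 mol Al, 0.71232 mol O.
SiO2: 61.53/60.083 = 1.02408 mol → 1.02408 mol Si, 2.04816 mol O.
Total oxygen = 2.99904 mol. Normalization factor = 8/2.99904 = 2.66752.
Al per 8 O = 0.47488 × 2.66752 = 1.267.

1.267 Al apfu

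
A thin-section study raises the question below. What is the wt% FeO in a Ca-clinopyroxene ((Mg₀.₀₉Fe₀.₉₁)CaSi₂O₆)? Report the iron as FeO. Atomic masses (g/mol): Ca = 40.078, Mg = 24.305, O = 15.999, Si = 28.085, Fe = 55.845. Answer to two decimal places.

26.66 wt%

Molar mass of (Mg₀.₀₉Fe₀.₉₁)CaSi₂O₆ = 0.09·24.305 + 0.91·55.845 + 1·40.078 + 2·28.085 + 6·15.999 = 245.248 g/mol.
Each formula unit contains 0.91 Fe, equivalent to 0.91/1 = 0.9100 mol FeO.
M(FeO) = 1×55.845 + 1×15.999 = 71.844 g/mol.
Mass of FeO per formula unit = 0.9100 × 71.844 = 65.378 g.
FeO wt% = 65.378 / 245.248 × 100 = 26.66%.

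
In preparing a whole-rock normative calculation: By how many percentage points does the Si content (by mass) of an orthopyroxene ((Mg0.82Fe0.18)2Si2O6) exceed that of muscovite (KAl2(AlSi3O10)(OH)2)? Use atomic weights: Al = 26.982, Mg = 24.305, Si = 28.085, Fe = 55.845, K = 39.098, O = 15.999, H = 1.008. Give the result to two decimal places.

M((Mg0.82Fe0.18)2Si2O6) = 212.128 g/mol, so wt% Si = 56.170/212.128 × 100 = 26.48%.
M(KAl2(AlSi3O10)(OH)2) = 398.303 g/mol, so wt% Si = 84.255/398.303 × 100 = 21.15%.
26.48 − 21.15 = 5.33 pp.

5.33 percentage points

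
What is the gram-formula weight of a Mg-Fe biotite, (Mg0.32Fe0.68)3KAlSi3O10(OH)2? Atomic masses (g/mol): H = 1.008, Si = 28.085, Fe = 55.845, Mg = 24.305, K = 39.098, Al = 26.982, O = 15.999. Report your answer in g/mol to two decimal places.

481.60 g/mol

M = 0.96(24.305) + 2.04(55.845) + 1(39.098) + 1(26.982) + 3(28.085) + 12(15.999) + 2(1.008)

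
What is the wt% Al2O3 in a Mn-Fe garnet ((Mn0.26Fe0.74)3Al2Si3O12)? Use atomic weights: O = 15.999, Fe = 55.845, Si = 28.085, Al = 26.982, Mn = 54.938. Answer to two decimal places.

20.51 wt%

M((Mn0.26Fe0.74)3Al2Si3O12) = 497.035 g/mol; M(Al2O3) = 101.961 g/mol.
Moles Al2O3 per formula unit = 2 Al ÷ 2 = 1.0000.
Al2O3 fraction = (1.0000 × 101.961) / 497.035 = 101.961/497.035 = 0.2051.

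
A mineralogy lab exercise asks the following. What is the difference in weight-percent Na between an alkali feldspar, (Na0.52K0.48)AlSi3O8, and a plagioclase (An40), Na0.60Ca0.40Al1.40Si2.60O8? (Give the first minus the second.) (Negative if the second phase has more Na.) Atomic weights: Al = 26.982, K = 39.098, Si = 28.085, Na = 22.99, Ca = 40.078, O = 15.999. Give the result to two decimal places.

Na in (Na0.52K0.48)AlSi3O8: molar mass 269.951 g/mol; 0.52×22.99 = 11.955 g → 4.43 wt%.
Na in Na0.60Ca0.40Al1.40Si2.60O8: molar mass 268.613 g/mol; 0.60×22.99 = 13.794 g → 5.14 wt%.
Difference = 4.43 − 5.14 = -0.71 percentage points.

-0.71 percentage points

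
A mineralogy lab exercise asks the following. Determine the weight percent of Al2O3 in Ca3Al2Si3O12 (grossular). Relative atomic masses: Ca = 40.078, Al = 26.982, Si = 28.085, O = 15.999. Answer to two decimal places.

Formula mass = 450.441 g/mol.
2 Al → 1.0000 mol Al2O3 per formula unit; M(Al2O3) = 101.961, so Al2O3 mass = 101.961 g.
101.961/450.441 × 100 = 22.64 wt%.

22.64 wt%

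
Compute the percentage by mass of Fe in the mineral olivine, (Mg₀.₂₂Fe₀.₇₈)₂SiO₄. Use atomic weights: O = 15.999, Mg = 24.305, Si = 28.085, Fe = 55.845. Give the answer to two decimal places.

45.88 wt%

Formula mass = 0.44×24.305 + 1.56×55.845 + 1×28.085 + 4×15.999 = 189.893 g/mol, of which 87.118 g is Fe.
So Fe makes up 87.118/189.893 = 0.4588 of the mass, i.e. 45.88%.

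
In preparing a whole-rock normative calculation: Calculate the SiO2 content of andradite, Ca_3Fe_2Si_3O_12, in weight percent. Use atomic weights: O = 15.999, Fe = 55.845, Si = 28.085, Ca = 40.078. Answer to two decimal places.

Formula mass = 508.167 g/mol.
3 Si → 3.0000 mol SiO2 per formula unit; M(SiO2) = 60.083, so SiO2 mass = 180.249 g.
180.249/508.167 × 100 = 35.47 wt%.

35.47 wt%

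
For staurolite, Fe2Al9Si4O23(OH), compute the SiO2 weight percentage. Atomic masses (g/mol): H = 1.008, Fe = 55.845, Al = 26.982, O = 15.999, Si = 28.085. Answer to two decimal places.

28.21 wt%

M(Fe2Al9Si4O23(OH)) = 851.852 g/mol; M(SiO2) = 60.083 g/mol.
Moles SiO2 per formula unit = 4 Si ÷ 1 = 4.0000.
SiO2 fraction = (4.0000 × 60.083) / 851.852 = 240.332/851.852 = 0.2821.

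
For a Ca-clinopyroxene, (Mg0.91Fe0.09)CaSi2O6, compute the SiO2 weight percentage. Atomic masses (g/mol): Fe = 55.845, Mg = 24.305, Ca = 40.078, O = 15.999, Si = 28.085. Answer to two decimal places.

Molar mass of (Mg0.91Fe0.09)CaSi2O6 = 0.91×24.305 + 0.09×55.845 + 1×40.078 + 2×28.085 + 6×15.999 = 219.386 g/mol.
Each formula unit contains 2 Si, equivalent to 2/1 = 2.0000 mol SiO2.
M(SiO2) = 1×28.085 + 2×15.999 = 60.083 g/mol.
Mass of SiO2 per formula unit = 2.0000 × 60.083 = 120.166 g.
SiO2 wt% = 120.166 / 219.386 × 100 = 54.77%.

54.77 wt%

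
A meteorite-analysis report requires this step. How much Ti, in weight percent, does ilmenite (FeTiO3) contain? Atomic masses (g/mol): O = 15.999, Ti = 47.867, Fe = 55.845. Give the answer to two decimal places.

Formula mass = 1×55.845 + 1×47.867 + 3×15.999 = 151.709 g/mol, of which 47.867 g is Ti.
So Ti makes up 47.867/151.709 = 0.3155 of the mass, i.e. 31.55%.

31.55 weight percent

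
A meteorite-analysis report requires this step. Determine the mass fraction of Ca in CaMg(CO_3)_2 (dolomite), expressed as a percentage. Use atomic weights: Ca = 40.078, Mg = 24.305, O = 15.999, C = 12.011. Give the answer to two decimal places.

Formula mass = 1·40.078 + 1·24.305 + 2·12.011 + 6·15.999 = 184.399 g/mol, of which 40.078 g is Ca.
So Ca makes up 40.078/184.399 = 0.2173 of the mass, i.e. 21.73%.

21.73 mass %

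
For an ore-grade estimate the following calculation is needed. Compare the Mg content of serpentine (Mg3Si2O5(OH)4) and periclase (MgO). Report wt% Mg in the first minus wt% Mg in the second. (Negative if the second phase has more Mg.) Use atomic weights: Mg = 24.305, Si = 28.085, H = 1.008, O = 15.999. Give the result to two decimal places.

-33.99 percentage points

Mg in Mg3Si2O5(OH)4: molar mass 277.108 g/mol; 3×24.305 = 72.915 g → 26.31 wt%.
Mg in MgO: molar mass 40.304 g/mol; 1×24.305 = 24.305 g → 60.30 wt%.
Difference = 26.31 − 60.30 = -33.99 percentage points.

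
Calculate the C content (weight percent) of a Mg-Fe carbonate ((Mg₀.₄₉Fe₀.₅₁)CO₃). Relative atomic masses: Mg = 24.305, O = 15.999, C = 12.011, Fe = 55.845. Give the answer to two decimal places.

Formula mass = 0.49*24.305 + 0.51*55.845 + 1*12.011 + 3*15.999 = 100.398 g/mol, of which 12.011 g is C.
So C makes up 12.011/100.398 = 0.1196 of the mass, i.e. 11.96%.

11.96 weight percent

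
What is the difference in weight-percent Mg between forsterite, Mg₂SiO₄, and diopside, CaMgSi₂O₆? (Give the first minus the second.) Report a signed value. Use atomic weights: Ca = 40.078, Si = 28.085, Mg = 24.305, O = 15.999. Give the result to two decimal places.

First mineral: 48.610 g Mg in 140.691 g formula = 34.55 wt% Mg.
Second mineral: 24.305 g Mg in 216.547 g formula = 11.22 wt% Mg.
34.55% − 11.22% gives a difference of 23.33 percentage points.

23.33 percentage points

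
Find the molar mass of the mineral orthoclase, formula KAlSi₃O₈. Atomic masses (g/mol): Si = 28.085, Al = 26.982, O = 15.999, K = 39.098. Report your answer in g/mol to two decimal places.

The formula mass is the sum 1·39.098 + 1·26.982 + 3·28.085 + 8·15.999.

278.33 g/mol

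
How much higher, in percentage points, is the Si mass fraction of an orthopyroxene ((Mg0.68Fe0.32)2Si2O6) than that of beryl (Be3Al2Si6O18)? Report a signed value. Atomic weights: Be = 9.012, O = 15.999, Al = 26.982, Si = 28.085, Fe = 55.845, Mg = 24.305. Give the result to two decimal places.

M((Mg0.68Fe0.32)2Si2O6) = 220.960 g/mol, so wt% Si = 56.170/220.960 × 100 = 25.42%.
M(Be3Al2Si6O18) = 537.492 g/mol, so wt% Si = 168.510/537.492 × 100 = 31.35%.
25.42 − 31.35 = -5.93 pp.

-5.93 percentage points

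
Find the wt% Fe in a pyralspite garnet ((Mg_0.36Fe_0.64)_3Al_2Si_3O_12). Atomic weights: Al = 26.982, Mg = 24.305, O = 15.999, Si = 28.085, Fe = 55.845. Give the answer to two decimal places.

23.12 wt%

Formula mass = 1.08×24.305 + 1.92×55.845 + 2×26.982 + 3×28.085 + 12×15.999 = 463.679 g/mol, of which 107.222 g is Fe.
So Fe makes up 107.222/463.679 = 0.2312 of the mass, i.e. 23.12%.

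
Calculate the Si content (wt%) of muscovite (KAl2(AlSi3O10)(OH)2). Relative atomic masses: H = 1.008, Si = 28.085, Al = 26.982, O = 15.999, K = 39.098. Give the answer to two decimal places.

21.15 wt%

M(KAl2(AlSi3O10)(OH)2) = 398.303 g/mol.
Si contributes 3 × 28.085 = 84.255 g per mole.
84.255/398.303 = 0.2115 → 21.15%.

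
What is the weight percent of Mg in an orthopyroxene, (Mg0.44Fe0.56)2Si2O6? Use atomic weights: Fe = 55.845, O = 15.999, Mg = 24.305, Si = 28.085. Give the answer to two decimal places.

9.06 weight percent

M((Mg0.44Fe0.56)2Si2O6) = 236.099 g/mol.
Mg contributes 0.88 × 24.305 = 21.388 g per mole.
21.388/236.099 = 0.0906 → 9.06%.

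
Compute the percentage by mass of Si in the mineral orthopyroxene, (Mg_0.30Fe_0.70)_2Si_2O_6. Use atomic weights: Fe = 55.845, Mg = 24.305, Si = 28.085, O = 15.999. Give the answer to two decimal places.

22.93 mass %

Formula mass = 0.60·24.305 + 1.40·55.845 + 2·28.085 + 6·15.999 = 244.930 g/mol, of which 56.170 g is Si.
So Si makes up 56.170/244.930 = 0.2293 of the mass, i.e. 22.93%.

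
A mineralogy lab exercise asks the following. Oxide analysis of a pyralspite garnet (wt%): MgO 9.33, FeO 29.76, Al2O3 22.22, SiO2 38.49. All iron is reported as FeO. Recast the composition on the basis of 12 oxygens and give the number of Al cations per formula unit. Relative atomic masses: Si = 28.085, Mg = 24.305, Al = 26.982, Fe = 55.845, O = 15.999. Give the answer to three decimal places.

2.027 Al apfu

MgO (M=40.304): mol = 0.23149; Mg = 0.23149, O = 0.23149.
FeO (M=71.844): mol = 0.41423; Fe = 0.41423, O = 0.41423.
Al2O3 (M=101.961): mol = 0.21793; Al = 0.43586, O = 0.65379.
SiO2 (M=60.083): mol = 0.64061; Si = 0.64061, O = 1.28122.
ΣO = 2.58073; factor = 12/ΣO = 4.64985.
Al apfu = 0.43586 × 4.64985 = 2.027.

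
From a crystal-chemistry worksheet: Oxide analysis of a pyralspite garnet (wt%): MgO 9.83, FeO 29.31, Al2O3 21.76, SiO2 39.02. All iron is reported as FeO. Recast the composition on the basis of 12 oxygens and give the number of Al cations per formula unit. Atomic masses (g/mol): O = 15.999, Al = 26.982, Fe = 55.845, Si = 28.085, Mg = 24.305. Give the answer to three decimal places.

1.977 Al apfu

9.83 wt% MgO ÷ 40.304 g/mol = 0.24390 mol, giving 0.24390 Mg and 0.24390 O.
29.31 wt% FeO ÷ 71.844 g/mol = 0.40797 mol, giving 0.40797 Fe and 0.40797 O.
21.76 wt% Al2O3 ÷ 101.961 g/mol = 0.21341 mol, giving 0.42682 Al and 0.64023 O.
39.02 wt% SiO2 ÷ 60.083 g/mol = 0.64943 mol, giving 0.64943 Si and 1.29886 O.
Oxygen sums to 2.59096; scaling by 12/2.59096 = 4.63149 puts the formula on 12 O.
Al: 0.42682 × 4.63149 = 1.977 atoms per formula unit.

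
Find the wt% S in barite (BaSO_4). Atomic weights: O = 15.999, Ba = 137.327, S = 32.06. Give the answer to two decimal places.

13.74 mass %

M(BaSO_4) = 233.383 g/mol.
S contributes 1 × 32.06 = 32.060 g per mole.
32.060/233.383 = 0.1374 → 13.74%.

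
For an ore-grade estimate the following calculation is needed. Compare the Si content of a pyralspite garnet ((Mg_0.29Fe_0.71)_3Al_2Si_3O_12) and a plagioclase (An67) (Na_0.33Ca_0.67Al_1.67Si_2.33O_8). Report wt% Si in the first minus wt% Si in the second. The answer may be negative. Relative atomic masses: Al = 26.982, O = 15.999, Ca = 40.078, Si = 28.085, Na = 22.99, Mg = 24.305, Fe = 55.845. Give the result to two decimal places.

-6.06 percentage points

Si in (Mg_0.29Fe_0.71)_3Al_2Si_3O_12: molar mass 470.302 g/mol; 3×28.085 = 84.255 g → 17.92 wt%.
Si in Na_0.33Ca_0.67Al_1.67Si_2.33O_8: molar mass 272.929 g/mol; 2.33×28.085 = 65.438 g → 23.98 wt%.
Difference = 17.92 − 23.98 = -6.06 percentage points.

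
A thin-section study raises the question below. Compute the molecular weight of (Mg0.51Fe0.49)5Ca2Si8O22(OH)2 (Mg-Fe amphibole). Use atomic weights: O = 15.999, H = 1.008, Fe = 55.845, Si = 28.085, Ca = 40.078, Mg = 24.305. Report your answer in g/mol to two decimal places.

The formula mass is the sum 2.55·24.305 + 2.45·55.845 + 2·40.078 + 8·28.085 + 24·15.999 + 2·1.008.

889.63 g/mol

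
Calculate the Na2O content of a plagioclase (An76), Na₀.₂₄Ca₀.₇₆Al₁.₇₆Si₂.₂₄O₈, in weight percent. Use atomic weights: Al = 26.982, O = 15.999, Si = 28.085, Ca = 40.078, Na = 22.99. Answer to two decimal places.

Molar mass of Na₀.₂₄Ca₀.₇₆Al₁.₇₆Si₂.₂₄O₈ = 0.24·22.99 + 0.76·40.078 + 1.76·26.982 + 2.24·28.085 + 8·15.999 = 274.368 g/mol.
Each formula unit contains 0.24 Na, equivalent to 0.24/2 = 0.1200 mol Na2O.
M(Na2O) = 2×22.99 + 1×15.999 = 61.979 g/mol.
Mass of Na2O per formula unit = 0.1200 × 61.979 = 7.437 g.
Na2O wt% = 7.437 / 274.368 × 100 = 2.71%.

2.71 wt%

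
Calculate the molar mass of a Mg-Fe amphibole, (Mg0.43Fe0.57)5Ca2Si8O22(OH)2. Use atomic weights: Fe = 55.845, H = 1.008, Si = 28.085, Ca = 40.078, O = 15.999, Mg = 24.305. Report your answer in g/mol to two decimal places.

902.24 g/mol

The formula mass is the sum 2.15·24.305 + 2.85·55.845 + 2·40.078 + 8·28.085 + 24·15.999 + 2·1.008.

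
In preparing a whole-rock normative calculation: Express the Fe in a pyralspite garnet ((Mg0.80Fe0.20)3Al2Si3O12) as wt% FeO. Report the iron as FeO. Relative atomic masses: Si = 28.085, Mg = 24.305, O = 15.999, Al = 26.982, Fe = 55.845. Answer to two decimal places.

M((Mg0.80Fe0.20)3Al2Si3O12) = 422.046 g/mol; M(FeO) = 71.844 g/mol.
Moles FeO per formula unit = 0.60 Fe ÷ 1 = 0.6000.
FeO fraction = (0.6000 × 71.844) / 422.046 = 43.106/422.046 = 0.1021.

10.21 wt%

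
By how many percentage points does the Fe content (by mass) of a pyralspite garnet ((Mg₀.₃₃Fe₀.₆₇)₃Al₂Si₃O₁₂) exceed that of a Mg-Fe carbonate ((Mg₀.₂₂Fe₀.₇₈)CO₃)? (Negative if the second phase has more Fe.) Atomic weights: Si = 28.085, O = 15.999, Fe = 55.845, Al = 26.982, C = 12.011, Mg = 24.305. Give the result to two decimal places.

-15.93 percentage points

M((Mg₀.₃₃Fe₀.₆₇)₃Al₂Si₃O₁₂) = 466.517 g/mol, so wt% Fe = 112.248/466.517 × 100 = 24.06%.
M((Mg₀.₂₂Fe₀.₇₈)CO₃) = 108.914 g/mol, so wt% Fe = 43.559/108.914 × 100 = 39.99%.
24.06 − 39.99 = -15.93 pp.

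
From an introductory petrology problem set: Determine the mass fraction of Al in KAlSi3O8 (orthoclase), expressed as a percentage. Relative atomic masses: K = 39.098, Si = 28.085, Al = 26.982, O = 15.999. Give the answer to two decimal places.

Formula mass = 1×39.098 + 1×26.982 + 3×28.085 + 8×15.999 = 278.327 g/mol, of which 26.982 g is Al.
So Al makes up 26.982/278.327 = 0.0969 of the mass, i.e. 9.69%.

9.69 mass %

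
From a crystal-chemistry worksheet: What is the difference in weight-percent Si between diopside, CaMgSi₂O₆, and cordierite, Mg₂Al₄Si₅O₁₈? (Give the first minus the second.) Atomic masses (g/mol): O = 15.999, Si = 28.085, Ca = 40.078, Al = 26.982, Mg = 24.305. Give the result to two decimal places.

1.93 percentage points

M(CaMgSi₂O₆) = 216.547 g/mol, so wt% Si = 56.170/216.547 × 100 = 25.94%.
M(Mg₂Al₄Si₅O₁₈) = 584.945 g/mol, so wt% Si = 140.425/584.945 × 100 = 24.01%.
25.94 − 24.01 = 1.93 pp.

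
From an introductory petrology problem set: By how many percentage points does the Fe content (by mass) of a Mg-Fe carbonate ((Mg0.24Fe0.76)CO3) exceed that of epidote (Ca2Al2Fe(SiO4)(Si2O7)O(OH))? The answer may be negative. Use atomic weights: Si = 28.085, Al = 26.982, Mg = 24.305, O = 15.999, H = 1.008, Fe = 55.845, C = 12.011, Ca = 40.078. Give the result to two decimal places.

Fe in (Mg0.24Fe0.76)CO3: molar mass 108.283 g/mol; 0.76×55.845 = 42.442 g → 39.20 wt%.
Fe in Ca2Al2Fe(SiO4)(Si2O7)O(OH): molar mass 483.215 g/mol; 1×55.845 = 55.845 g → 11.56 wt%.
Difference = 39.20 − 11.56 = 27.64 percentage points.

27.64 percentage points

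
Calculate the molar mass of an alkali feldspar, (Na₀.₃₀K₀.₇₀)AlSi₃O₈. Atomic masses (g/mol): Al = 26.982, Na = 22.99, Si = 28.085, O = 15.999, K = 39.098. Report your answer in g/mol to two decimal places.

273.49 g/mol

M = 0.30×22.99 + 0.70×39.098 + 1×26.982 + 3×28.085 + 8×15.999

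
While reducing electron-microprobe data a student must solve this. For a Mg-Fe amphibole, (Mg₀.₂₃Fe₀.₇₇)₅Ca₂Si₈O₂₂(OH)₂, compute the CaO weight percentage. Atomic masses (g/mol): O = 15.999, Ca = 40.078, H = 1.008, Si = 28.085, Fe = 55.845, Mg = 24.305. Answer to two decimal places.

Formula mass = 933.782 g/mol.
2 Ca → 2.0000 mol CaO per formula unit; M(CaO) = 56.077, so CaO mass = 112.154 g.
112.154/933.782 × 100 = 12.01 wt%.

12.01 wt%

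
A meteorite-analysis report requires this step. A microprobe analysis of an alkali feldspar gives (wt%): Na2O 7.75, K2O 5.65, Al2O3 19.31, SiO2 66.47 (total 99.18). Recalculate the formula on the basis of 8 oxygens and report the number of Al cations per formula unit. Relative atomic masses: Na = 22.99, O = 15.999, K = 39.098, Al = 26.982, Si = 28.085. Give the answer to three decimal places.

1.022 Al apfu

7.75 wt% Na2O ÷ 61.979 g/mol = 0.12504 mol, giving 0.25008 Na and 0.12504 O.
5.65 wt% K2O ÷ 94.195 g/mol = 0.05998 mol, giving 0.11996 K and 0.05998 O.
19.31 wt% Al2O3 ÷ 101.961 g/mol = 0.18939 mol, giving 0.37878 Al and 0.56817 O.
66.47 wt% SiO2 ÷ 60.083 g/mol = 1.10630 mol, giving 1.10630 Si and 2.21260 O.
Oxygen sums to 2.96579; scaling by 8/2.96579 = 2.69743 puts the formula on 8 O.
Al: 0.37878 × 2.69743 = 1.022 atoms per formula unit.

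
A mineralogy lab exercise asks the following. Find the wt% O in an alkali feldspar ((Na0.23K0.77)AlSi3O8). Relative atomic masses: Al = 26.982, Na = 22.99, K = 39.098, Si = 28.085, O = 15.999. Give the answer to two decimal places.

Molar mass of (Na0.23K0.77)AlSi3O8: 0.23×22.99 + 0.77×39.098 + 1×26.982 + 3×28.085 + 8×15.999 = 274.622 g/mol.
Mass of O per formula unit: 8 × 15.999 = 127.992 g.
Weight fraction O = 127.992 / 274.622 = 0.4661.

46.61 weight percent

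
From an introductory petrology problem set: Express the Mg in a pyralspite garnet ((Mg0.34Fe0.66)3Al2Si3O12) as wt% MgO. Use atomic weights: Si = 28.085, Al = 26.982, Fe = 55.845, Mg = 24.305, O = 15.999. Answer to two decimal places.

M((Mg0.34Fe0.66)3Al2Si3O12) = 465.571 g/mol; M(MgO) = 40.304 g/mol.
Moles MgO per formula unit = 1.02 Mg ÷ 1 = 1.0200.
MgO fraction = (1.0200 × 40.304) / 465.571 = 41.110/465.571 = 0.0883.

8.83 wt%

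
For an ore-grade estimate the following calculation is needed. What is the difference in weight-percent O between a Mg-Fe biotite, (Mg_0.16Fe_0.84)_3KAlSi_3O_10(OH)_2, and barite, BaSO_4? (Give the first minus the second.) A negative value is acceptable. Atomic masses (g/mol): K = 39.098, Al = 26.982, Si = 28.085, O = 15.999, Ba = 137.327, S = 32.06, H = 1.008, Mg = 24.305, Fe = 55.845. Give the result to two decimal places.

O in (Mg_0.16Fe_0.84)_3KAlSi_3O_10(OH)_2: molar mass 496.735 g/mol; 12×15.999 = 191.988 g → 38.65 wt%.
O in BaSO_4: molar mass 233.383 g/mol; 4×15.999 = 63.996 g → 27.42 wt%.
Difference = 38.65 − 27.42 = 11.23 percentage points.

11.23 percentage points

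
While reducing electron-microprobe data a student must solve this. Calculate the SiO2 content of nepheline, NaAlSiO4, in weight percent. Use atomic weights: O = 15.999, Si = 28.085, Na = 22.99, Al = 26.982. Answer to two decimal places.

Formula mass = 142.053 g/mol.
1 Si → 1.0000 mol SiO2 per formula unit; M(SiO2) = 60.083, so SiO2 mass = 60.083 g.
60.083/142.053 × 100 = 42.30 wt%.

42.30 wt%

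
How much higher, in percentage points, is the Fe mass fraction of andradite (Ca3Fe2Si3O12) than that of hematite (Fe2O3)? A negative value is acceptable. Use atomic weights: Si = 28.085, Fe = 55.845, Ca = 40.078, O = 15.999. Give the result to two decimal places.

First mineral: 111.690 g Fe in 508.167 g formula = 21.98 wt% Fe.
Second mineral: 111.690 g Fe in 159.687 g formula = 69.94 wt% Fe.
21.98% − 69.94% gives a difference of -47.96 percentage points.

-47.96 percentage points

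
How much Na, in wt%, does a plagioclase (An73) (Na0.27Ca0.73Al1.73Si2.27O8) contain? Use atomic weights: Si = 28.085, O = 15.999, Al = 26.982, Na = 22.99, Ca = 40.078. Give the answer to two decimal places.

2.27 wt%

M(Na0.27Ca0.73Al1.73Si2.27O8) = 273.888 g/mol.
Na contributes 0.27 × 22.99 = 6.207 g per mole.
6.207/273.888 = 0.0227 → 2.27%.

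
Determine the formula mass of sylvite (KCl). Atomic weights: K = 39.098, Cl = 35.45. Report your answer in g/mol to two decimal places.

M = 1(39.098) + 1(35.45)

74.55 g/mol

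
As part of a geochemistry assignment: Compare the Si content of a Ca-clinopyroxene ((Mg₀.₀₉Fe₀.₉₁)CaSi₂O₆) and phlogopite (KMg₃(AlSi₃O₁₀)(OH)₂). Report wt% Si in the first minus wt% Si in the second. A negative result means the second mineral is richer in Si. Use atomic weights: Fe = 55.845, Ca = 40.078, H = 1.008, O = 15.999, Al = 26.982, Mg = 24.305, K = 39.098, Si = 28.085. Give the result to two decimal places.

First mineral: 56.170 g Si in 245.248 g formula = 22.90 wt% Si.
Second mineral: 84.255 g Si in 417.254 g formula = 20.19 wt% Si.
22.90% − 20.19% gives a difference of 2.71 percentage points.

2.71 percentage points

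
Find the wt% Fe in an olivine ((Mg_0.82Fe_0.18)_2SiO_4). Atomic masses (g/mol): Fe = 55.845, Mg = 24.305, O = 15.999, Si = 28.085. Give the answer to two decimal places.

13.22 weight percent

Formula mass = 1.64·24.305 + 0.36·55.845 + 1·28.085 + 4·15.999 = 152.045 g/mol, of which 20.104 g is Fe.
So Fe makes up 20.104/152.045 = 0.1322 of the mass, i.e. 13.22%.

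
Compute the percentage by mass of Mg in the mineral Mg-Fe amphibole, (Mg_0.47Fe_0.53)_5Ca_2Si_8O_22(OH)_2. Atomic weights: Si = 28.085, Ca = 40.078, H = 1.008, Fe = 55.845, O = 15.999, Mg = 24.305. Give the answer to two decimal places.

Formula mass = 2.35*24.305 + 2.65*55.845 + 2*40.078 + 8*28.085 + 24*15.999 + 2*1.008 = 895.934 g/mol, of which 57.117 g is Mg.
So Mg makes up 57.117/895.934 = 0.0638 of the mass, i.e. 6.38%.

6.38 mass %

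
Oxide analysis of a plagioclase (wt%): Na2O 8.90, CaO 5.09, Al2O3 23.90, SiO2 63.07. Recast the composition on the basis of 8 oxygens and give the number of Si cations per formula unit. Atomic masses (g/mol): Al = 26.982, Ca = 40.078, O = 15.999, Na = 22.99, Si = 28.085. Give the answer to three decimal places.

2.765 Si apfu

8.90 wt% Na2O ÷ 61.979 g/mol = 0.14360 mol, giving 0.28720 Na and 0.14360 O.
5.09 wt% CaO ÷ 56.077 g/mol = 0.09077 mol, giving 0.09077 Ca and 0.09077 O.
23.90 wt% Al2O3 ÷ 101.961 g/mol = 0.23440 mol, giving 0.46880 Al and 0.70320 O.
63.07 wt% SiO2 ÷ 60.083 g/mol = 1.04971 mol, giving 1.04971 Si and 2.09942 O.
Oxygen sums to 3.03699; scaling by 8/3.03699 = 2.63419 puts the formula on 8 O.
Si: 1.04971 × 2.63419 = 2.765 atoms per formula unit.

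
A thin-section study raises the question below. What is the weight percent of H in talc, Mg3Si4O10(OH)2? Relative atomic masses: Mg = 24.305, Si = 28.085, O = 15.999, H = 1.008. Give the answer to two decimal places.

0.53 mass %

Formula mass = 3×24.305 + 4×28.085 + 12×15.999 + 2×1.008 = 379.259 g/mol, of which 2.016 g is H.
So H makes up 2.016/379.259 = 0.0053 of the mass, i.e. 0.53%.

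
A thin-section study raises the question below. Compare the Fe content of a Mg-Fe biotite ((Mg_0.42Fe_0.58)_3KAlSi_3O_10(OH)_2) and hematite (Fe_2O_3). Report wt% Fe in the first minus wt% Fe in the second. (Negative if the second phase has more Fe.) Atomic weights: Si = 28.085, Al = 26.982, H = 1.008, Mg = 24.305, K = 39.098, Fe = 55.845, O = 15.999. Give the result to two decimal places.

-49.36 percentage points

M((Mg_0.42Fe_0.58)_3KAlSi_3O_10(OH)_2) = 472.134 g/mol, so wt% Fe = 97.170/472.134 × 100 = 20.58%.
M(Fe_2O_3) = 159.687 g/mol, so wt% Fe = 111.690/159.687 × 100 = 69.94%.
20.58 − 69.94 = -49.36 pp.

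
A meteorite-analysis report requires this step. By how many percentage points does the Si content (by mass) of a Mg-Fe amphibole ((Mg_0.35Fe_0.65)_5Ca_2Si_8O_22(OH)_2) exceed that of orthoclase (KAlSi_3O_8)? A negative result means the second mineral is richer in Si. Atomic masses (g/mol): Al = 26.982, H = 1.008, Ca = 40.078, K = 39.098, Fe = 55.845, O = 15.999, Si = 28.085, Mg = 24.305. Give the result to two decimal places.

Si in (Mg_0.35Fe_0.65)_5Ca_2Si_8O_22(OH)_2: molar mass 914.858 g/mol; 8×28.085 = 224.680 g → 24.56 wt%.
Si in KAlSi_3O_8: molar mass 278.327 g/mol; 3×28.085 = 84.255 g → 30.27 wt%.
Difference = 24.56 − 30.27 = -5.71 percentage points.

-5.71 percentage points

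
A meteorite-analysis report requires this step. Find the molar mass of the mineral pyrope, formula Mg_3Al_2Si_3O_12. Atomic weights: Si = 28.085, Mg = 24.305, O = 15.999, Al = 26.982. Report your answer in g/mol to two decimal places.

403.12 g/mol

M = 3·24.305 + 2·26.982 + 3·28.085 + 12·15.999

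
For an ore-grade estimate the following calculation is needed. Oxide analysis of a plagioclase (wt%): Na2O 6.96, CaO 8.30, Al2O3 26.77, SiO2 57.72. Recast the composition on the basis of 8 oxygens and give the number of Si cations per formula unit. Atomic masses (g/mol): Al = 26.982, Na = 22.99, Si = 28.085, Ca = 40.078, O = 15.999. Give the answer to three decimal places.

6.96 wt% Na2O ÷ 61.979 g/mol = 0.11230 mol, giving 0.22460 Na and 0.11230 O.
8.30 wt% CaO ÷ 56.077 g/mol = 0.14801 mol, giving 0.14801 Ca and 0.14801 O.
26.77 wt% Al2O3 ÷ 101.961 g/mol = 0.26255 mol, giving 0.52510 Al and 0.78765 O.
57.72 wt% SiO2 ÷ 60.083 g/mol = 0.96067 mol, giving 0.96067 Si and 1.92134 O.
Oxygen sums to 2.96930; scaling by 8/2.96930 = 2.69424 puts the formula on 8 O.
Si: 0.96067 × 2.69424 = 2.588 atoms per formula unit.

2.588 Si apfu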